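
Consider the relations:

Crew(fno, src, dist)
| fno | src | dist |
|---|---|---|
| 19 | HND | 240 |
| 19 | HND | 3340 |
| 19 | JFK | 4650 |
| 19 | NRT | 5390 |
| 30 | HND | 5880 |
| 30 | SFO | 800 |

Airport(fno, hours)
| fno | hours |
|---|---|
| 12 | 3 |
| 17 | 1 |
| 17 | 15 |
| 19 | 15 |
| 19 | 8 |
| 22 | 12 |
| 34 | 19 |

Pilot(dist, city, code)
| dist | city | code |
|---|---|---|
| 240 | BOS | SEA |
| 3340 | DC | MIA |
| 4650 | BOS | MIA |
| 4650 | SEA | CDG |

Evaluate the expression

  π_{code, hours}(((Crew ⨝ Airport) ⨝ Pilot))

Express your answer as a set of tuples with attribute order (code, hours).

Joining Crew and Airport on fno yields {(19, HND, 240, 15), (19, HND, 240, 8), (19, HND, 3340, 15), (19, HND, 3340, 8), (19, JFK, 4650, 15), (19, JFK, 4650, 8), (19, NRT, 5390, 15), (19, NRT, 5390, 8)}.
Joining (Crew ⨝ Airport) and Pilot on dist yields {(19, HND, 240, 15, BOS, SEA), (19, HND, 240, 8, BOS, SEA), (19, HND, 3340, 15, DC, MIA), (19, HND, 3340, 8, DC, MIA), (19, JFK, 4650, 15, BOS, MIA), (19, JFK, 4650, 15, SEA, CDG), (19, JFK, 4650, 8, BOS, MIA), (19, JFK, 4650, 8, SEA, CDG)}.
π[code, hours]: project onto (code, hours) (2 duplicate(s) eliminated) → {(CDG, 15), (CDG, 8), (MIA, 15), (MIA, 8), (SEA, 15), (SEA, 8)}

{(CDG, 15), (CDG, 8), (MIA, 15), (MIA, 8), (SEA, 15), (SEA, 8)}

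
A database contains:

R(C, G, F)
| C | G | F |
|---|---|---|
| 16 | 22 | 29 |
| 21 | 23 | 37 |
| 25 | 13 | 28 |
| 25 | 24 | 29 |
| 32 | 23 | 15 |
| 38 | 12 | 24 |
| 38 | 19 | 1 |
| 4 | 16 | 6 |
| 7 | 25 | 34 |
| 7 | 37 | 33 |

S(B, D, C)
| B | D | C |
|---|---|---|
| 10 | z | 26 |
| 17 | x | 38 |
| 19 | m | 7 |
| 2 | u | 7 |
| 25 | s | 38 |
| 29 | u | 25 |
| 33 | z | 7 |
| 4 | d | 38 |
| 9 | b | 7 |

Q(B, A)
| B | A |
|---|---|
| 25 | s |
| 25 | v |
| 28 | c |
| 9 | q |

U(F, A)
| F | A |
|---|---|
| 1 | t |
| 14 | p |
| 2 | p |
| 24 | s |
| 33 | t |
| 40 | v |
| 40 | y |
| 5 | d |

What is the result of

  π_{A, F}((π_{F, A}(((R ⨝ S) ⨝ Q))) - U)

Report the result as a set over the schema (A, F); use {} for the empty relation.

Natural join on C: {(25, 13, 28, 29, u), (25, 24, 29, 29, u), (38, 12, 24, 17, x), (38, 12, 24, 25, s), (38, 12, 24, 4, d), (38, 19, 1, 17, x), (38, 19, 1, 25, s), (38, 19, 1, 4, d), (7, 25, 34, 19, m), (7, 25, 34, 2, u), (7, 25, 34, 33, z), (7, 25, 34, 9, b), (7, 37, 33, 19, m), (7, 37, 33, 2, u), (7, 37, 33, 33, z), (7, 37, 33, 9, b)}
Natural join on B: {(38, 12, 24, 25, s, s), (38, 12, 24, 25, s, v), (38, 19, 1, 25, s, s), (38, 19, 1, 25, s, v), (7, 25, 34, 9, b, q), (7, 37, 33, 9, b, q)}
π_{F, A} gives {(1, s), (1, v), (24, s), (24, v), (33, q), (34, q)}.
Difference: {(1, s), (1, v), (24, s), (24, v), (33, q), (34, q)} with {(1, t), (14, p), (2, p), (24, s), (33, t), (40, v), (40, y), (5, d)} → {(1, s), (1, v), (24, v), (33, q), (34, q)}
π_{A, F} gives {(q, 33), (q, 34), (s, 1), (v, 1), (v, 24)}.

{(q, 33), (q, 34), (s, 1), (v, 1), (v, 24)}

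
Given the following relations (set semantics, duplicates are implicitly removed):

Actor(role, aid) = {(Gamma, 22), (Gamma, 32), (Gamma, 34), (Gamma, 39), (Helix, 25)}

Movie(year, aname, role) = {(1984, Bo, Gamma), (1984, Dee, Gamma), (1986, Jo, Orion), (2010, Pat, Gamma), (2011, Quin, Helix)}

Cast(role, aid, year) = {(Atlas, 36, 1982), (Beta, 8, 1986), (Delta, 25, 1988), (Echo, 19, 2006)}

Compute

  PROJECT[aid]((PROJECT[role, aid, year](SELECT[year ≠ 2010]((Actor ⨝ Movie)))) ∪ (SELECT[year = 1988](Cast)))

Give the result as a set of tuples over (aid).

Joining Actor and Movie on role yields {(Gamma, 22, 1984, Bo), (Gamma, 22, 1984, Dee), (Gamma, 22, 2010, Pat), (Gamma, 32, 1984, Bo), (Gamma, 32, 1984, Dee), (Gamma, 32, 2010, Pat), (Gamma, 34, 1984, Bo), (Gamma, 34, 1984, Dee), (Gamma, 34, 2010, Pat), (Gamma, 39, 1984, Bo), (Gamma, 39, 1984, Dee), (Gamma, 39, 2010, Pat), (Helix, 25, 2011, Quin)}.
Filtering on year ≠ 2010 leaves {(Gamma, 22, 1984, Bo), (Gamma, 22, 1984, Dee), (Gamma, 32, 1984, Bo), (Gamma, 32, 1984, Dee), (Gamma, 34, 1984, Bo), (Gamma, 34, 1984, Dee), (Gamma, 39, 1984, Bo), (Gamma, 39, 1984, Dee), (Helix, 25, 2011, Quin)}.
Projecting to role, aid, year (4 duplicate(s) eliminated): {(Gamma, 22, 1984), (Gamma, 32, 1984), (Gamma, 34, 1984), (Gamma, 39, 1984), (Helix, 25, 2011)}
Filtering on year = 1988 leaves {(Delta, 25, 1988)}.
Taking the union: {(Delta, 25, 1988), (Gamma, 22, 1984), (Gamma, 32, 1984), (Gamma, 34, 1984), (Gamma, 39, 1984), (Helix, 25, 2011)}
Projecting to aid (1 duplicate(s) eliminated): {22, 25, 32, 34, 39}

{22, 25, 32, 34, 39}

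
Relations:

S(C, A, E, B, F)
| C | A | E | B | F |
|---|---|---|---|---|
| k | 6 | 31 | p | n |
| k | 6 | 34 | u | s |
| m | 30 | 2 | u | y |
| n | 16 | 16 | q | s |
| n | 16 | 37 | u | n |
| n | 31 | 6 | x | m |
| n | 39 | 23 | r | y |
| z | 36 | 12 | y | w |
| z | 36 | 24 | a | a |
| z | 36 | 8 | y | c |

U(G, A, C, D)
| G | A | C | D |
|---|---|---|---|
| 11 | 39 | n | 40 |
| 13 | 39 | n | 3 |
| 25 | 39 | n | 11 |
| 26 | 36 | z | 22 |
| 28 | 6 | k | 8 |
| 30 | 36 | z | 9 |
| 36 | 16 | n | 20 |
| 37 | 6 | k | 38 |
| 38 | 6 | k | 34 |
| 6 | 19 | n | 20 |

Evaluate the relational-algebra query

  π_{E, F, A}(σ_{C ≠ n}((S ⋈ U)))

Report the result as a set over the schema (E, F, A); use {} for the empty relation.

{(12, w, 36), (24, a, 36), (31, n, 6), (34, s, 6), (8, c, 36)}

Natural join on C, A: {(k, 6, 31, p, n, 28, 8), (k, 6, 31, p, n, 37, 38), (k, 6, 31, p, n, 38, 34), (k, 6, 34, u, s, 28, 8), (k, 6, 34, u, s, 37, 38), (k, 6, 34, u, s, 38, 34), (n, 16, 16, q, s, 36, 20), (n, 16, 37, u, n, 36, 20), (n, 39, 23, r, y, 11, 40), (n, 39, 23, r, y, 13, 3), (n, 39, 23, r, y, 25, 11), (z, 36, 12, y, w, 26, 22), (z, 36, 12, y, w, 30, 9), (z, 36, 24, a, a, 26, 22), (z, 36, 24, a, a, 30, 9), (z, 36, 8, y, c, 26, 22), (z, 36, 8, y, c, 30, 9)}
Apply σ_{C ≠ n}; surviving tuples: {(k, 6, 31, p, n, 28, 8), (k, 6, 31, p, n, 37, 38), (k, 6, 31, p, n, 38, 34), (k, 6, 34, u, s, 28, 8), (k, 6, 34, u, s, 37, 38), (k, 6, 34, u, s, 38, 34), (z, 36, 12, y, w, 26, 22), (z, 36, 12, y, w, 30, 9), (z, 36, 24, a, a, 26, 22), (z, 36, 24, a, a, 30, 9), (z, 36, 8, y, c, 26, 22), (z, 36, 8, y, c, 30, 9)}
π[E, F, A]: project onto (E, F, A) (7 duplicate(s) eliminated) → {(12, w, 36), (24, a, 36), (31, n, 6), (34, s, 6), (8, c, 36)}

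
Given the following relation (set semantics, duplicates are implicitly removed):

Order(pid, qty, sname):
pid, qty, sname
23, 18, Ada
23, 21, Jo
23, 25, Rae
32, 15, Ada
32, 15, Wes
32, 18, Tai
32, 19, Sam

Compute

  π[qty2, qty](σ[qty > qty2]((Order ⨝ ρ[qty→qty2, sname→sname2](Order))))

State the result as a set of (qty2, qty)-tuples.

{(15, 18), (15, 19), (18, 19), (18, 21), (18, 25), (21, 25)}

ρ[qty→qty2, sname→sname2]: schema becomes (pid, qty2, sname2); tuples unchanged.
Joining Order and ρ[qty→qty2, sname→sname2](Order) on pid yields {(23, 18, Ada, 18, Ada), (23, 18, Ada, 21, Jo), (23, 18, Ada, 25, Rae), (23, 21, Jo, 18, Ada), (23, 21, Jo, 21, Jo), (23, 21, Jo, 25, Rae), (23, 25, Rae, 18, Ada), (23, 25, Rae, 21, Jo), (23, 25, Rae, 25, Rae), (32, 15, Ada, 15, Ada), (32, 15, Ada, 15, Wes), (32, 15, Ada, 18, Tai), (32, 15, Ada, 19, Sam), (32, 15, Wes, 15, Ada), (32, 15, Wes, 15, Wes), (32, 15, Wes, 18, Tai), (32, 15, Wes, 19, Sam), (32, 18, Tai, 15, Ada), (32, 18, Tai, 15, Wes), (32, 18, Tai, 18, Tai), (32, 18, Tai, 19, Sam), (32, 19, Sam, 15, Ada), (32, 19, Sam, 15, Wes), (32, 19, Sam, 18, Tai), (32, 19, Sam, 19, Sam)}.
Apply σ_{qty > qty2}; surviving tuples: {(23, 21, Jo, 18, Ada), (23, 25, Rae, 18, Ada), (23, 25, Rae, 21, Jo), (32, 18, Tai, 15, Ada), (32, 18, Tai, 15, Wes), (32, 19, Sam, 15, Ada), (32, 19, Sam, 15, Wes), (32, 19, Sam, 18, Tai)}
π[qty2, qty]: project onto (qty2, qty) (2 duplicate(s) eliminated) → {(15, 18), (15, 19), (18, 19), (18, 21), (18, 25), (21, 25)}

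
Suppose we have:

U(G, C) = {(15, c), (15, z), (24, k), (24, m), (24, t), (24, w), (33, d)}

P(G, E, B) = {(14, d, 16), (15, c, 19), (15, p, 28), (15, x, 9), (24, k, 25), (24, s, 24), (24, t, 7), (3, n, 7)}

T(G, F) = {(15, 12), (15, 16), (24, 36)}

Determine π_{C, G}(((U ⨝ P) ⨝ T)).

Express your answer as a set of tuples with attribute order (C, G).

Joining U and P on G yields {(15, c, c, 19), (15, c, p, 28), (15, c, x, 9), (15, z, c, 19), (15, z, p, 28), (15, z, x, 9), (24, k, k, 25), (24, k, s, 24), (24, k, t, 7), (24, m, k, 25), (24, m, s, 24), (24, m, t, 7), (24, t, k, 25), (24, t, s, 24), (24, t, t, 7), (24, w, k, 25), (24, w, s, 24), (24, w, t, 7)}.
Joining (U ⨝ P) and T on G yields {(15, c, c, 19, 12), (15, c, c, 19, 16), (15, c, p, 28, 12), (15, c, p, 28, 16), (15, c, x, 9, 12), (15, c, x, 9, 16), (15, z, c, 19, 12), (15, z, c, 19, 16), (15, z, p, 28, 12), (15, z, p, 28, 16), (15, z, x, 9, 12), (15, z, x, 9, 16), (24, k, k, 25, 36), (24, k, s, 24, 36), (24, k, t, 7, 36), (24, m, k, 25, 36), (24, m, s, 24, 36), (24, m, t, 7, 36), (24, t, k, 25, 36), (24, t, s, 24, 36), (24, t, t, 7, 36), (24, w, k, 25, 36), (24, w, s, 24, 36), (24, w, t, 7, 36)}.
π_{C, G} gives {(c, 15), (k, 24), (m, 24), (t, 24), (w, 24), (z, 15)} (18 duplicate(s) eliminated).

{(c, 15), (k, 24), (m, 24), (t, 24), (w, 24), (z, 15)}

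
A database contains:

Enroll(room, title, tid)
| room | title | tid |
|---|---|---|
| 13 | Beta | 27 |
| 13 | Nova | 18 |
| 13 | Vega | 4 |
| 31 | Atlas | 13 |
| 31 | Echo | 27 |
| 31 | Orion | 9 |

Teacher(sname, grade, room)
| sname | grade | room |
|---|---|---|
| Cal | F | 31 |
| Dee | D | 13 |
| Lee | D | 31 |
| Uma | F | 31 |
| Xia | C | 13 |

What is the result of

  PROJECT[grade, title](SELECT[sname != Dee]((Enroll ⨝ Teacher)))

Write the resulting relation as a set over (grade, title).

{(C, Beta), (C, Nova), (C, Vega), (D, Atlas), (D, Echo), (D, Orion), (F, Atlas), (F, Echo), (F, Orion)}

Joining Enroll and Teacher on room yields {(13, Beta, 27, Dee, D), (13, Beta, 27, Xia, C), (13, Nova, 18, Dee, D), (13, Nova, 18, Xia, C), (13, Vega, 4, Dee, D), (13, Vega, 4, Xia, C), (31, Atlas, 13, Cal, F), (31, Atlas, 13, Lee, D), (31, Atlas, 13, Uma, F), (31, Echo, 27, Cal, F), (31, Echo, 27, Lee, D), (31, Echo, 27, Uma, F), (31, Orion, 9, Cal, F), (31, Orion, 9, Lee, D), (31, Orion, 9, Uma, F)}.
Apply σ_{sname != Dee}; surviving tuples: {(13, Beta, 27, Xia, C), (13, Nova, 18, Xia, C), (13, Vega, 4, Xia, C), (31, Atlas, 13, Cal, F), (31, Atlas, 13, Lee, D), (31, Atlas, 13, Uma, F), (31, Echo, 27, Cal, F), (31, Echo, 27, Lee, D), (31, Echo, 27, Uma, F), (31, Orion, 9, Cal, F), (31, Orion, 9, Lee, D), (31, Orion, 9, Uma, F)}
Projecting to grade, title (3 duplicate(s) eliminated): {(C, Beta), (C, Nova), (C, Vega), (D, Atlas), (D, Echo), (D, Orion), (F, Atlas), (F, Echo), (F, Orion)}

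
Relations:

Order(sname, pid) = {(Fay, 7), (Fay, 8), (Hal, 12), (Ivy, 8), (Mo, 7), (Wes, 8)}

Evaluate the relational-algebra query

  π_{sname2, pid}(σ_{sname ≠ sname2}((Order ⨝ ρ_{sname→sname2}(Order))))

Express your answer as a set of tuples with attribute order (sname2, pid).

ρ[sname→sname2]: schema becomes (sname2, pid); tuples unchanged.
Joining Order and ρ_{sname→sname2}(Order) on pid yields {(Fay, 7, Fay), (Fay, 7, Mo), (Fay, 8, Fay), (Fay, 8, Ivy), (Fay, 8, Wes), (Hal, 12, Hal), (Ivy, 8, Fay), (Ivy, 8, Ivy), (Ivy, 8, Wes), (Mo, 7, Fay), (Mo, 7, Mo), (Wes, 8, Fay), (Wes, 8, Ivy), (Wes, 8, Wes)}.
σ[sname ≠ sname2]: keep tuples satisfying sname ≠ sname2 → {(Fay, 7, Mo), (Fay, 8, Ivy), (Fay, 8, Wes), (Ivy, 8, Fay), (Ivy, 8, Wes), (Mo, 7, Fay), (Wes, 8, Fay), (Wes, 8, Ivy)}
π[sname2, pid]: project onto (sname2, pid) (3 duplicate(s) eliminated) → {(Fay, 7), (Fay, 8), (Ivy, 8), (Mo, 7), (Wes, 8)}

{(Fay, 7), (Fay, 8), (Ivy, 8), (Mo, 7), (Wes, 8)}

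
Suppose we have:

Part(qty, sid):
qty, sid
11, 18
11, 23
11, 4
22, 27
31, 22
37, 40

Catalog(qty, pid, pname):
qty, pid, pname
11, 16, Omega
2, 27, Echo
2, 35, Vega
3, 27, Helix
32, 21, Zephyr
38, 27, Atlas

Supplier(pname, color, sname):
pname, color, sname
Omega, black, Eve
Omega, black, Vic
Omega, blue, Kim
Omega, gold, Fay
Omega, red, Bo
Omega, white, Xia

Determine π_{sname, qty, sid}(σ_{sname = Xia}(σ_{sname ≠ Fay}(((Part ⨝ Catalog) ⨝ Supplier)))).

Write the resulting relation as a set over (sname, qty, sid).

{(Xia, 11, 18), (Xia, 11, 23), (Xia, 11, 4)}

Part ⋈ Catalog (natural join on qty): {(11, 18, 16, Omega), (11, 23, 16, Omega), (11, 4, 16, Omega)}
(Part ⨝ Catalog) ⋈ Supplier (natural join on pname): {(11, 18, 16, Omega, black, Eve), (11, 18, 16, Omega, black, Vic), (11, 18, 16, Omega, blue, Kim), (11, 18, 16, Omega, gold, Fay), (11, 18, 16, Omega, red, Bo), (11, 18, 16, Omega, white, Xia), (11, 23, 16, Omega, black, Eve), (11, 23, 16, Omega, black, Vic), (11, 23, 16, Omega, blue, Kim), (11, 23, 16, Omega, gold, Fay), (11, 23, 16, Omega, red, Bo), (11, 23, 16, Omega, white, Xia), (11, 4, 16, Omega, black, Eve), (11, 4, 16, Omega, black, Vic), (11, 4, 16, Omega, blue, Kim), (11, 4, 16, Omega, gold, Fay), (11, 4, 16, Omega, red, Bo), (11, 4, 16, Omega, white, Xia)}
σ[sname ≠ Fay]: keep tuples satisfying sname ≠ Fay → {(11, 18, 16, Omega, black, Eve), (11, 18, 16, Omega, black, Vic), (11, 18, 16, Omega, blue, Kim), (11, 18, 16, Omega, red, Bo), (11, 18, 16, Omega, white, Xia), (11, 23, 16, Omega, black, Eve), (11, 23, 16, Omega, black, Vic), (11, 23, 16, Omega, blue, Kim), (11, 23, 16, Omega, red, Bo), (11, 23, 16, Omega, white, Xia), (11, 4, 16, Omega, black, Eve), (11, 4, 16, Omega, black, Vic), (11, 4, 16, Omega, blue, Kim), (11, 4, 16, Omega, red, Bo), (11, 4, 16, Omega, white, Xia)}
σ[sname = Xia]: keep tuples satisfying sname = Xia → {(11, 18, 16, Omega, white, Xia), (11, 23, 16, Omega, white, Xia), (11, 4, 16, Omega, white, Xia)}
Keep only column(s) sname, qty, sid: {(Xia, 11, 18), (Xia, 11, 23), (Xia, 11, 4)}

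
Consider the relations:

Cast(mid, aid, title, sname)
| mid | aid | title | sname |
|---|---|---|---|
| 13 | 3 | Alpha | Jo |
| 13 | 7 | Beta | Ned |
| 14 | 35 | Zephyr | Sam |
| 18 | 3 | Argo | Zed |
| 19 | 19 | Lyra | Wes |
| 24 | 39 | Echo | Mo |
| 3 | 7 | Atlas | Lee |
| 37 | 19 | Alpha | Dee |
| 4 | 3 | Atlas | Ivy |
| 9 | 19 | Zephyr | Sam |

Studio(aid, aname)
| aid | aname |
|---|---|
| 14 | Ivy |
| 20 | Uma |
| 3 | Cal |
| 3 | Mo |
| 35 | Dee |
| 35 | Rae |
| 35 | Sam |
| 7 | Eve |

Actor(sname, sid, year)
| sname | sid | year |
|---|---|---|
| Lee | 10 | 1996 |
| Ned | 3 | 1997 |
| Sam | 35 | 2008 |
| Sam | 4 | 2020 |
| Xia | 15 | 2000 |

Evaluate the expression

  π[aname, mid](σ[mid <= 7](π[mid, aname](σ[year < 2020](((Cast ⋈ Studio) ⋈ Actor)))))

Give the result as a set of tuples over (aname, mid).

Joining Cast and Studio on aid yields {(13, 3, Alpha, Jo, Cal), (13, 3, Alpha, Jo, Mo), (13, 7, Beta, Ned, Eve), (14, 35, Zephyr, Sam, Dee), (14, 35, Zephyr, Sam, Rae), (14, 35, Zephyr, Sam, Sam), (18, 3, Argo, Zed, Cal), (18, 3, Argo, Zed, Mo), (3, 7, Atlas, Lee, Eve), (4, 3, Atlas, Ivy, Cal), (4, 3, Atlas, Ivy, Mo)}.
Joining (Cast ⋈ Studio) and Actor on sname yields {(13, 7, Beta, Ned, Eve, 3, 1997), (14, 35, Zephyr, Sam, Dee, 35, 2008), (14, 35, Zephyr, Sam, Dee, 4, 2020), (14, 35, Zephyr, Sam, Rae, 35, 2008), (14, 35, Zephyr, Sam, Rae, 4, 2020), (14, 35, Zephyr, Sam, Sam, 35, 2008), (14, 35, Zephyr, Sam, Sam, 4, 2020), (3, 7, Atlas, Lee, Eve, 10, 1996)}.
σ[year < 2020]: keep tuples satisfying year < 2020 → {(13, 7, Beta, Ned, Eve, 3, 1997), (14, 35, Zephyr, Sam, Dee, 35, 2008), (14, 35, Zephyr, Sam, Rae, 35, 2008), (14, 35, Zephyr, Sam, Sam, 35, 2008), (3, 7, Atlas, Lee, Eve, 10, 1996)}
π_{mid, aname} gives {(13, Eve), (14, Dee), (14, Rae), (14, Sam), (3, Eve)}.
σ[mid <= 7]: keep tuples satisfying mid <= 7 → {(3, Eve)}
π_{aname, mid} gives {(Eve, 3)}.

{(Eve, 3)}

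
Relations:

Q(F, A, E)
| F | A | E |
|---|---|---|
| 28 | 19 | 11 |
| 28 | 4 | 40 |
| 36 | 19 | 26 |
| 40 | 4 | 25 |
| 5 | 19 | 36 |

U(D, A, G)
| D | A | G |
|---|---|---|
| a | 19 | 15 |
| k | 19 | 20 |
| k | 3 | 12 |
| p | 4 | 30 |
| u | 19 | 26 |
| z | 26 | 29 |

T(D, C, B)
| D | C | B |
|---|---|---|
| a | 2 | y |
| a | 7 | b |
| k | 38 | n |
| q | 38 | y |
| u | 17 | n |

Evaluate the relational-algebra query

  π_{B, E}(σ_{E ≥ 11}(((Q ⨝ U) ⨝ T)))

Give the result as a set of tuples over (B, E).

Joining Q and U on A yields {(28, 19, 11, a, 15), (28, 19, 11, k, 20), (28, 19, 11, u, 26), (28, 4, 40, p, 30), (36, 19, 26, a, 15), (36, 19, 26, k, 20), (36, 19, 26, u, 26), (40, 4, 25, p, 30), (5, 19, 36, a, 15), (5, 19, 36, k, 20), (5, 19, 36, u, 26)}.
Joining (Q ⨝ U) and T on D yields {(28, 19, 11, a, 15, 2, y), (28, 19, 11, a, 15, 7, b), (28, 19, 11, k, 20, 38, n), (28, 19, 11, u, 26, 17, n), (36, 19, 26, a, 15, 2, y), (36, 19, 26, a, 15, 7, b), (36, 19, 26, k, 20, 38, n), (36, 19, 26, u, 26, 17, n), (5, 19, 36, a, 15, 2, y), (5, 19, 36, a, 15, 7, b), (5, 19, 36, k, 20, 38, n), (5, 19, 36, u, 26, 17, n)}.
σ[E ≥ 11]: keep tuples satisfying E ≥ 11 → {(28, 19, 11, a, 15, 2, y), (28, 19, 11, a, 15, 7, b), (28, 19, 11, k, 20, 38, n), (28, 19, 11, u, 26, 17, n), (36, 19, 26, a, 15, 2, y), (36, 19, 26, a, 15, 7, b), (36, 19, 26, k, 20, 38, n), (36, 19, 26, u, 26, 17, n), (5, 19, 36, a, 15, 2, y), (5, 19, 36, a, 15, 7, b), (5, 19, 36, k, 20, 38, n), (5, 19, 36, u, 26, 17, n)}
Keep only column(s) B, E (3 duplicate(s) eliminated): {(b, 11), (b, 26), (b, 36), (n, 11), (n, 26), (n, 36), (y, 11), (y, 26), (y, 36)}

{(b, 11), (b, 26), (b, 36), (n, 11), (n, 26), (n, 36), (y, 11), (y, 26), (y, 36)}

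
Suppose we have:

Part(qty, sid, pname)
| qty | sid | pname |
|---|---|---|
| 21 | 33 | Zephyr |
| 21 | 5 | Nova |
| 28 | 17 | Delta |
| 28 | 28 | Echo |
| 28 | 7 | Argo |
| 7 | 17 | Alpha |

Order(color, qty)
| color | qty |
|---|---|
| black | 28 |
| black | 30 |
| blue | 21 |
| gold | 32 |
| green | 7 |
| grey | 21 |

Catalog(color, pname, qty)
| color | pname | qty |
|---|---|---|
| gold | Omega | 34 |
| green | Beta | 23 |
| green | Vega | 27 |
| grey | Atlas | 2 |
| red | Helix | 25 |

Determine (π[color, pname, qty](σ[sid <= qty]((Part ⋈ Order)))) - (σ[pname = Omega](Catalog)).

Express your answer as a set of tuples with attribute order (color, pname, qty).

{(black, Argo, 28), (black, Delta, 28), (black, Echo, 28), (blue, Nova, 21), (grey, Nova, 21)}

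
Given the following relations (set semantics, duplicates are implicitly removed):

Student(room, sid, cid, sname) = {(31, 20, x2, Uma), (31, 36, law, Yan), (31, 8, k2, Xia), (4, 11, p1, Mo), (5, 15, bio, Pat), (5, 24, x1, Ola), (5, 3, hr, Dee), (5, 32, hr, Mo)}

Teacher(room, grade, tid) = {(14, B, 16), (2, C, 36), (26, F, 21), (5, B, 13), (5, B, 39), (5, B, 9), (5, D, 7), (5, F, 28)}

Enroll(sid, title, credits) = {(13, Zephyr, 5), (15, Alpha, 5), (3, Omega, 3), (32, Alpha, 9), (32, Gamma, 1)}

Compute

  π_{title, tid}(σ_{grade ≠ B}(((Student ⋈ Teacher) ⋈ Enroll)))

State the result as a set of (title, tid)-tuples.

Joining Student and Teacher on room yields {(5, 15, bio, Pat, B, 13), (5, 15, bio, Pat, B, 39), (5, 15, bio, Pat, B, 9), (5, 15, bio, Pat, D, 7), (5, 15, bio, Pat, F, 28), (5, 24, x1, Ola, B, 13), (5, 24, x1, Ola, B, 39), (5, 24, x1, Ola, B, 9), (5, 24, x1, Ola, D, 7), (5, 24, x1, Ola, F, 28), (5, 3, hr, Dee, B, 13), (5, 3, hr, Dee, B, 39), (5, 3, hr, Dee, B, 9), (5, 3, hr, Dee, D, 7), (5, 3, hr, Dee, F, 28), (5, 32, hr, Mo, B, 13), (5, 32, hr, Mo, B, 39), (5, 32, hr, Mo, B, 9), (5, 32, hr, Mo, D, 7), (5, 32, hr, Mo, F, 28)}.
Joining (Student ⋈ Teacher) and Enroll on sid yields {(5, 15, bio, Pat, B, 13, Alpha, 5), (5, 15, bio, Pat, B, 39, Alpha, 5), (5, 15, bio, Pat, B, 9, Alpha, 5), (5, 15, bio, Pat, D, 7, Alpha, 5), (5, 15, bio, Pat, F, 28, Alpha, 5), (5, 3, hr, Dee, B, 13, Omega, 3), (5, 3, hr, Dee, B, 39, Omega, 3), (5, 3, hr, Dee, B, 9, Omega, 3), (5, 3, hr, Dee, D, 7, Omega, 3), (5, 3, hr, Dee, F, 28, Omega, 3), (5, 32, hr, Mo, B, 13, Alpha, 9), (5, 32, hr, Mo, B, 13, Gamma, 1), (5, 32, hr, Mo, B, 39, Alpha, 9), (5, 32, hr, Mo, B, 39, Gamma, 1), (5, 32, hr, Mo, B, 9, Alpha, 9), (5, 32, hr, Mo, B, 9, Gamma, 1), (5, 32, hr, Mo, D, 7, Alpha, 9), (5, 32, hr, Mo, D, 7, Gamma, 1), (5, 32, hr, Mo, F, 28, Alpha, 9), (5, 32, hr, Mo, F, 28, Gamma, 1)}.
σ[grade ≠ B]: keep tuples satisfying grade ≠ B → {(5, 15, bio, Pat, D, 7, Alpha, 5), (5, 15, bio, Pat, F, 28, Alpha, 5), (5, 3, hr, Dee, D, 7, Omega, 3), (5, 3, hr, Dee, F, 28, Omega, 3), (5, 32, hr, Mo, D, 7, Alpha, 9), (5, 32, hr, Mo, D, 7, Gamma, 1), (5, 32, hr, Mo, F, 28, Alpha, 9), (5, 32, hr, Mo, F, 28, Gamma, 1)}
Keep only column(s) title, tid (2 duplicate(s) eliminated): {(Alpha, 28), (Alpha, 7), (Gamma, 28), (Gamma, 7), (Omega, 28), (Omega, 7)}

{(Alpha, 28), (Alpha, 7), (Gamma, 28), (Gamma, 7), (Omega, 28), (Omega, 7)}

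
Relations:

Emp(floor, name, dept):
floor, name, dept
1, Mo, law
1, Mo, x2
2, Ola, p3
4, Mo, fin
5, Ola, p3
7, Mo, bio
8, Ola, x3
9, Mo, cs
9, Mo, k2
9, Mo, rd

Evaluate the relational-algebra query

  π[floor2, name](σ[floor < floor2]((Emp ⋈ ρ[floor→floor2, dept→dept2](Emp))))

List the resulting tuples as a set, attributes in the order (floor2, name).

ρ[floor→floor2, dept→dept2]: schema becomes (floor2, name, dept2); tuples unchanged.
Natural join on name: {(1, Mo, law, 1, law), (1, Mo, law, 1, x2), (1, Mo, law, 4, fin), (1, Mo, law, 7, bio), (1, Mo, law, 9, cs), (1, Mo, law, 9, k2), (1, Mo, law, 9, rd), (1, Mo, x2, 1, law), (1, Mo, x2, 1, x2), (1, Mo, x2, 4, fin), (1, Mo, x2, 7, bio), (1, Mo, x2, 9, cs), (1, Mo, x2, 9, k2), (1, Mo, x2, 9, rd), (2, Ola, p3, 2, p3), (2, Ola, p3, 5, p3), (2, Ola, p3, 8, x3), (4, Mo, fin, 1, law), (4, Mo, fin, 1, x2), (4, Mo, fin, 4, fin), (4, Mo, fin, 7, bio), (4, Mo, fin, 9, cs), (4, Mo, fin, 9, k2), (4, Mo, fin, 9, rd), (5, Ola, p3, 2, p3), (5, Ola, p3, 5, p3), (5, Ola, p3, 8, x3), (7, Mo, bio, 1, law), (7, Mo, bio, 1, x2), (7, Mo, bio, 4, fin), (7, Mo, bio, 7, bio), (7, Mo, bio, 9, cs), (7, Mo, bio, 9, k2), (7, Mo, bio, 9, rd), (8, Ola, x3, 2, p3), (8, Ola, x3, 5, p3), (8, Ola, x3, 8, x3), (9, Mo, cs, 1, law), (9, Mo, cs, 1, x2), (9, Mo, cs, 4, fin), (9, Mo, cs, 7, bio), (9, Mo, cs, 9, cs), (9, Mo, cs, 9, k2), (9, Mo, cs, 9, rd), (9, Mo, k2, 1, law), (9, Mo, k2, 1, x2), (9, Mo, k2, 4, fin), (9, Mo, k2, 7, bio), (9, Mo, k2, 9, cs), (9, Mo, k2, 9, k2), (9, Mo, k2, 9, rd), (9, Mo, rd, 1, law), (9, Mo, rd, 1, x2), (9, Mo, rd, 4, fin), (9, Mo, rd, 7, bio), (9, Mo, rd, 9, cs), (9, Mo, rd, 9, k2), (9, Mo, rd, 9, rd)}
Apply σ_{floor < floor2}; surviving tuples: {(1, Mo, law, 4, fin), (1, Mo, law, 7, bio), (1, Mo, law, 9, cs), (1, Mo, law, 9, k2), (1, Mo, law, 9, rd), (1, Mo, x2, 4, fin), (1, Mo, x2, 7, bio), (1, Mo, x2, 9, cs), (1, Mo, x2, 9, k2), (1, Mo, x2, 9, rd), (2, Ola, p3, 5, p3), (2, Ola, p3, 8, x3), (4, Mo, fin, 7, bio), (4, Mo, fin, 9, cs), (4, Mo, fin, 9, k2), (4, Mo, fin, 9, rd), (5, Ola, p3, 8, x3), (7, Mo, bio, 9, cs), (7, Mo, bio, 9, k2), (7, Mo, bio, 9, rd)}
Projecting to floor2, name (15 duplicate(s) eliminated): {(4, Mo), (5, Ola), (7, Mo), (8, Ola), (9, Mo)}

{(4, Mo), (5, Ola), (7, Mo), (8, Ola), (9, Mo)}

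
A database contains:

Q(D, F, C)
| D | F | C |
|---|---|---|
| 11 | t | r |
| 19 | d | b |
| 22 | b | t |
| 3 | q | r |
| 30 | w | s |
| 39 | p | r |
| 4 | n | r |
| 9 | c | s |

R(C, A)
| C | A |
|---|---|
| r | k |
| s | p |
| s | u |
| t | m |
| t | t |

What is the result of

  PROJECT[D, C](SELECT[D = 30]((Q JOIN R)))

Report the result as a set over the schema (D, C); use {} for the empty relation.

Joining Q and R on C yields {(11, t, r, k), (22, b, t, m), (22, b, t, t), (3, q, r, k), (30, w, s, p), (30, w, s, u), (39, p, r, k), (4, n, r, k), (9, c, s, p), (9, c, s, u)}.
Selection D = 30: {(30, w, s, p), (30, w, s, u)}
π_{D, C} gives {(30, s)} (1 duplicate(s) eliminated).

{(30, s)}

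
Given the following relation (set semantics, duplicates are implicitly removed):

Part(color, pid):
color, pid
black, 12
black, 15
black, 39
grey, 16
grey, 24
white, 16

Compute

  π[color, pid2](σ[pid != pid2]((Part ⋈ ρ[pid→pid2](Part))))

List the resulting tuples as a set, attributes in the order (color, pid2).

{(black, 12), (black, 15), (black, 39), (grey, 16), (grey, 24)}

ρ[pid→pid2]: schema becomes (color, pid2); tuples unchanged.
Natural join on color: {(black, 12, 12), (black, 12, 15), (black, 12, 39), (black, 15, 12), (black, 15, 15), (black, 15, 39), (black, 39, 12), (black, 39, 15), (black, 39, 39), (grey, 16, 16), (grey, 16, 24), (grey, 24, 16), (grey, 24, 24), (white, 16, 16)}
Selection pid != pid2: {(black, 12, 15), (black, 12, 39), (black, 15, 12), (black, 15, 39), (black, 39, 12), (black, 39, 15), (grey, 16, 24), (grey, 24, 16)}
Projecting to color, pid2 (3 duplicate(s) eliminated): {(black, 12), (black, 15), (black, 39), (grey, 16), (grey, 24)}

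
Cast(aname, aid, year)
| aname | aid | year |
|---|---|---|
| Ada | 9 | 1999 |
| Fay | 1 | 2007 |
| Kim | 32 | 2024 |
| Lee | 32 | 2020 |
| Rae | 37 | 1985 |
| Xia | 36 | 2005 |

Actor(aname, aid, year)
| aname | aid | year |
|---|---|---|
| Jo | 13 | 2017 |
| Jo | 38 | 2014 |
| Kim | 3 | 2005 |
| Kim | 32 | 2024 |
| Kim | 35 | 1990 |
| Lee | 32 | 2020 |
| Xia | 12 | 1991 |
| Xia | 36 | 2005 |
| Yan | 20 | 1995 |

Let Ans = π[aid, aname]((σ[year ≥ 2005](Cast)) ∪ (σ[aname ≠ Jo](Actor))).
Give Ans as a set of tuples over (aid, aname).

{(1, Fay), (12, Xia), (20, Yan), (3, Kim), (32, Kim), (32, Lee), (35, Kim), (36, Xia)}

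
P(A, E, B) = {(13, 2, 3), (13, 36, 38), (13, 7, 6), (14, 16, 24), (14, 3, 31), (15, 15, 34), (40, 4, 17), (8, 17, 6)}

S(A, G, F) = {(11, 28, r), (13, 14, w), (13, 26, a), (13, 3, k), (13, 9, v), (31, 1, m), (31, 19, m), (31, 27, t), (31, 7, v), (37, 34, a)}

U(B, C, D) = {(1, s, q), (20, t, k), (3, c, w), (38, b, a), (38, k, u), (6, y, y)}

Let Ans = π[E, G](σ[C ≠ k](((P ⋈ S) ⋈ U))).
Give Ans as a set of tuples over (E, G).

Joining P and S on A yields {(13, 2, 3, 14, w), (13, 2, 3, 26, a), (13, 2, 3, 3, k), (13, 2, 3, 9, v), (13, 36, 38, 14, w), (13, 36, 38, 26, a), (13, 36, 38, 3, k), (13, 36, 38, 9, v), (13, 7, 6, 14, w), (13, 7, 6, 26, a), (13, 7, 6, 3, k), (13, 7, 6, 9, v)}.
Joining (P ⋈ S) and U on B yields {(13, 2, 3, 14, w, c, w), (13, 2, 3, 26, a, c, w), (13, 2, 3, 3, k, c, w), (13, 2, 3, 9, v, c, w), (13, 36, 38, 14, w, b, a), (13, 36, 38, 14, w, k, u), (13, 36, 38, 26, a, b, a), (13, 36, 38, 26, a, k, u), (13, 36, 38, 3, k, b, a), (13, 36, 38, 3, k, k, u), (13, 36, 38, 9, v, b, a), (13, 36, 38, 9, v, k, u), (13, 7, 6, 14, w, y, y), (13, 7, 6, 26, a, y, y), (13, 7, 6, 3, k, y, y), (13, 7, 6, 9, v, y, y)}.
Selection C ≠ k: {(13, 2, 3, 14, w, c, w), (13, 2, 3, 26, a, c, w), (13, 2, 3, 3, k, c, w), (13, 2, 3, 9, v, c, w), (13, 36, 38, 14, w, b, a), (13, 36, 38, 26, a, b, a), (13, 36, 38, 3, k, b, a), (13, 36, 38, 9, v, b, a), (13, 7, 6, 14, w, y, y), (13, 7, 6, 26, a, y, y), (13, 7, 6, 3, k, y, y), (13, 7, 6, 9, v, y, y)}
π[E, G]: project onto (E, G) → {(2, 14), (2, 26), (2, 3), (2, 9), (36, 14), (36, 26), (36, 3), (36, 9), (7, 14), (7, 26), (7, 3), (7, 9)}

{(2, 14), (2, 26), (2, 3), (2, 9), (36, 14), (36, 26), (36, 3), (36, 9), (7, 14), (7, 26), (7, 3), (7, 9)}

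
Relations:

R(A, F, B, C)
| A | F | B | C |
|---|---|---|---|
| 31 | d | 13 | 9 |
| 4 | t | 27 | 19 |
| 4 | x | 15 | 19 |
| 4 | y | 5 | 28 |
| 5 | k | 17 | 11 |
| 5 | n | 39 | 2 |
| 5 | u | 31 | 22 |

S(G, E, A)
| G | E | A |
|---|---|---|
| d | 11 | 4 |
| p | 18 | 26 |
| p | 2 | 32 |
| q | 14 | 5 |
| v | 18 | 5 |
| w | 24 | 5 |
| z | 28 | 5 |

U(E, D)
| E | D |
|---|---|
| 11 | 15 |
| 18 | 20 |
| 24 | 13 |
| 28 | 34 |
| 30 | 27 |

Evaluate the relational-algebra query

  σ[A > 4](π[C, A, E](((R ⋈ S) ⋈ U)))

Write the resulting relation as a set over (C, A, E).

{(11, 5, 18), (11, 5, 24), (11, 5, 28), (2, 5, 18), (2, 5, 24), (2, 5, 28), (22, 5, 18), (22, 5, 24), (22, 5, 28)}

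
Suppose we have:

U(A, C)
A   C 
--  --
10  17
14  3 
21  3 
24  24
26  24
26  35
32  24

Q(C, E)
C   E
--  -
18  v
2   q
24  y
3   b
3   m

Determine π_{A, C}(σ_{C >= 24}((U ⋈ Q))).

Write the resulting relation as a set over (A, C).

Joining U and Q on C yields {(14, 3, b), (14, 3, m), (21, 3, b), (21, 3, m), (24, 24, y), (26, 24, y), (32, 24, y)}.
Apply σ_{C >= 24}; surviving tuples: {(24, 24, y), (26, 24, y), (32, 24, y)}
Projecting to A, C: {(24, 24), (26, 24), (32, 24)}

{(24, 24), (26, 24), (32, 24)}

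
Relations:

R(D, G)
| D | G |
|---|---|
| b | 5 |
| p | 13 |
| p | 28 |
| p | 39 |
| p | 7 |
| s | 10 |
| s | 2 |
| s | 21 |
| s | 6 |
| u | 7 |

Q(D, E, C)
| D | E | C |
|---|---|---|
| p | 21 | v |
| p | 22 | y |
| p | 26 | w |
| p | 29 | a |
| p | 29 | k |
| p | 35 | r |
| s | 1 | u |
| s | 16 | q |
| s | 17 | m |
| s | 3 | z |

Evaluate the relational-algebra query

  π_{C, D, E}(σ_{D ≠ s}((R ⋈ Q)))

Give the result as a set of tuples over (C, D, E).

{(a, p, 29), (k, p, 29), (r, p, 35), (v, p, 21), (w, p, 26), (y, p, 22)}

Joining R and Q on D yields {(p, 13, 21, v), (p, 13, 22, y), (p, 13, 26, w), (p, 13, 29, a), (p, 13, 29, k), (p, 13, 35, r), (p, 28, 21, v), (p, 28, 22, y), (p, 28, 26, w), (p, 28, 29, a), (p, 28, 29, k), (p, 28, 35, r), (p, 39, 21, v), (p, 39, 22, y), (p, 39, 26, w), (p, 39, 29, a), (p, 39, 29, k), (p, 39, 35, r), (p, 7, 21, v), (p, 7, 22, y), (p, 7, 26, w), (p, 7, 29, a), (p, 7, 29, k), (p, 7, 35, r), (s, 10, 1, u), (s, 10, 16, q), (s, 10, 17, m), (s, 10, 3, z), (s, 2, 1, u), (s, 2, 16, q), (s, 2, 17, m), (s, 2, 3, z), (s, 21, 1, u), (s, 21, 16, q), (s, 21, 17, m), (s, 21, 3, z), (s, 6, 1, u), (s, 6, 16, q), (s, 6, 17, m), (s, 6, 3, z)}.
Apply σ_{D ≠ s}; surviving tuples: {(p, 13, 21, v), (p, 13, 22, y), (p, 13, 26, w), (p, 13, 29, a), (p, 13, 29, k), (p, 13, 35, r), (p, 28, 21, v), (p, 28, 22, y), (p, 28, 26, w), (p, 28, 29, a), (p, 28, 29, k), (p, 28, 35, r), (p, 39, 21, v), (p, 39, 22, y), (p, 39, 26, w), (p, 39, 29, a), (p, 39, 29, k), (p, 39, 35, r), (p, 7, 21, v), (p, 7, 22, y), (p, 7, 26, w), (p, 7, 29, a), (p, 7, 29, k), (p, 7, 35, r)}
π[C, D, E]: project onto (C, D, E) (18 duplicate(s) eliminated) → {(a, p, 29), (k, p, 29), (r, p, 35), (v, p, 21), (w, p, 26), (y, p, 22)}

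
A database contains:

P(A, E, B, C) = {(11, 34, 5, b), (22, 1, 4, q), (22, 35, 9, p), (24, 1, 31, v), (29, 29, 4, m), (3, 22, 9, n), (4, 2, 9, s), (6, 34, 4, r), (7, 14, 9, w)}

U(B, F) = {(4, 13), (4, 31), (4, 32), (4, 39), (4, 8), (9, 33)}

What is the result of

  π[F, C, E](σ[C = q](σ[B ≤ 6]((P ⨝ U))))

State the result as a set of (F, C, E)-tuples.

Joining P and U on B yields {(22, 1, 4, q, 13), (22, 1, 4, q, 31), (22, 1, 4, q, 32), (22, 1, 4, q, 39), (22, 1, 4, q, 8), (22, 35, 9, p, 33), (29, 29, 4, m, 13), (29, 29, 4, m, 31), (29, 29, 4, m, 32), (29, 29, 4, m, 39), (29, 29, 4, m, 8), (3, 22, 9, n, 33), (4, 2, 9, s, 33), (6, 34, 4, r, 13), (6, 34, 4, r, 31), (6, 34, 4, r, 32), (6, 34, 4, r, 39), (6, 34, 4, r, 8), (7, 14, 9, w, 33)}.
Filtering on B ≤ 6 leaves {(22, 1, 4, q, 13), (22, 1, 4, q, 31), (22, 1, 4, q, 32), (22, 1, 4, q, 39), (22, 1, 4, q, 8), (29, 29, 4, m, 13), (29, 29, 4, m, 31), (29, 29, 4, m, 32), (29, 29, 4, m, 39), (29, 29, 4, m, 8), (6, 34, 4, r, 13), (6, 34, 4, r, 31), (6, 34, 4, r, 32), (6, 34, 4, r, 39), (6, 34, 4, r, 8)}.
Filtering on C = q leaves {(22, 1, 4, q, 13), (22, 1, 4, q, 31), (22, 1, 4, q, 32), (22, 1, 4, q, 39), (22, 1, 4, q, 8)}.
π_{F, C, E} gives {(13, q, 1), (31, q, 1), (32, q, 1), (39, q, 1), (8, q, 1)}.

{(13, q, 1), (31, q, 1), (32, q, 1), (39, q, 1), (8, q, 1)}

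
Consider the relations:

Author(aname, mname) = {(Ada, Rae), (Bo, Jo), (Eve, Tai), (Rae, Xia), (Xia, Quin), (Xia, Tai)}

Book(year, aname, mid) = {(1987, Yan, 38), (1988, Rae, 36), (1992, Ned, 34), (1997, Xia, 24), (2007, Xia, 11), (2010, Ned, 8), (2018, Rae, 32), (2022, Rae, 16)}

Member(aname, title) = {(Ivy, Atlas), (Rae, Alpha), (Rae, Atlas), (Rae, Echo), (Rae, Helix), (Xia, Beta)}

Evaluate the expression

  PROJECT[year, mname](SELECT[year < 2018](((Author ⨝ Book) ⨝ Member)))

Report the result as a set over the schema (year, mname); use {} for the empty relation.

Natural join on aname: {(Rae, Xia, 1988, 36), (Rae, Xia, 2018, 32), (Rae, Xia, 2022, 16), (Xia, Quin, 1997, 24), (Xia, Quin, 2007, 11), (Xia, Tai, 1997, 24), (Xia, Tai, 2007, 11)}
Natural join on aname: {(Rae, Xia, 1988, 36, Alpha), (Rae, Xia, 1988, 36, Atlas), (Rae, Xia, 1988, 36, Echo), (Rae, Xia, 1988, 36, Helix), (Rae, Xia, 2018, 32, Alpha), (Rae, Xia, 2018, 32, Atlas), (Rae, Xia, 2018, 32, Echo), (Rae, Xia, 2018, 32, Helix), (Rae, Xia, 2022, 16, Alpha), (Rae, Xia, 2022, 16, Atlas), (Rae, Xia, 2022, 16, Echo), (Rae, Xia, 2022, 16, Helix), (Xia, Quin, 1997, 24, Beta), (Xia, Quin, 2007, 11, Beta), (Xia, Tai, 1997, 24, Beta), (Xia, Tai, 2007, 11, Beta)}
σ[year < 2018]: keep tuples satisfying year < 2018 → {(Rae, Xia, 1988, 36, Alpha), (Rae, Xia, 1988, 36, Atlas), (Rae, Xia, 1988, 36, Echo), (Rae, Xia, 1988, 36, Helix), (Xia, Quin, 1997, 24, Beta), (Xia, Quin, 2007, 11, Beta), (Xia, Tai, 1997, 24, Beta), (Xia, Tai, 2007, 11, Beta)}
π[year, mname]: project onto (year, mname) (3 duplicate(s) eliminated) → {(1988, Xia), (1997, Quin), (1997, Tai), (2007, Quin), (2007, Tai)}

{(1988, Xia), (1997, Quin), (1997, Tai), (2007, Quin), (2007, Tai)}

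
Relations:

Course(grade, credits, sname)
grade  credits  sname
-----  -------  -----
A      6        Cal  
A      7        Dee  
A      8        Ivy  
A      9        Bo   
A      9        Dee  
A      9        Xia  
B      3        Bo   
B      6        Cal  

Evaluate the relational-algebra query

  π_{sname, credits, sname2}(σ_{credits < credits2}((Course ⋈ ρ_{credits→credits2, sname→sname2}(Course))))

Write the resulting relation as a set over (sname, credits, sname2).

{(Bo, 3, Cal), (Cal, 6, Bo), (Cal, 6, Dee), (Cal, 6, Ivy), (Cal, 6, Xia), (Dee, 7, Bo), (Dee, 7, Dee), (Dee, 7, Ivy), (Dee, 7, Xia), (Ivy, 8, Bo), (Ivy, 8, Dee), (Ivy, 8, Xia)}

ρ[credits→credits2, sname→sname2]: schema becomes (grade, credits2, sname2); tuples unchanged.
Course ⋈ ρ_{credits→credits2, sname→sname2}(Course) (natural join on grade): {(A, 6, Cal, 6, Cal), (A, 6, Cal, 7, Dee), (A, 6, Cal, 8, Ivy), (A, 6, Cal, 9, Bo), (A, 6, Cal, 9, Dee), (A, 6, Cal, 9, Xia), (A, 7, Dee, 6, Cal), (A, 7, Dee, 7, Dee), (A, 7, Dee, 8, Ivy), (A, 7, Dee, 9, Bo), (A, 7, Dee, 9, Dee), (A, 7, Dee, 9, Xia), (A, 8, Ivy, 6, Cal), (A, 8, Ivy, 7, Dee), (A, 8, Ivy, 8, Ivy), (A, 8, Ivy, 9, Bo), (A, 8, Ivy, 9, Dee), (A, 8, Ivy, 9, Xia), (A, 9, Bo, 6, Cal), (A, 9, Bo, 7, Dee), (A, 9, Bo, 8, Ivy), (A, 9, Bo, 9, Bo), (A, 9, Bo, 9, Dee), (A, 9, Bo, 9, Xia), (A, 9, Dee, 6, Cal), (A, 9, Dee, 7, Dee), (A, 9, Dee, 8, Ivy), (A, 9, Dee, 9, Bo), (A, 9, Dee, 9, Dee), (A, 9, Dee, 9, Xia), (A, 9, Xia, 6, Cal), (A, 9, Xia, 7, Dee), (A, 9, Xia, 8, Ivy), (A, 9, Xia, 9, Bo), (A, 9, Xia, 9, Dee), (A, 9, Xia, 9, Xia), (B, 3, Bo, 3, Bo), (B, 3, Bo, 6, Cal), (B, 6, Cal, 3, Bo), (B, 6, Cal, 6, Cal)}
σ[credits < credits2]: keep tuples satisfying credits < credits2 → {(A, 6, Cal, 7, Dee), (A, 6, Cal, 8, Ivy), (A, 6, Cal, 9, Bo), (A, 6, Cal, 9, Dee), (A, 6, Cal, 9, Xia), (A, 7, Dee, 8, Ivy), (A, 7, Dee, 9, Bo), (A, 7, Dee, 9, Dee), (A, 7, Dee, 9, Xia), (A, 8, Ivy, 9, Bo), (A, 8, Ivy, 9, Dee), (A, 8, Ivy, 9, Xia), (B, 3, Bo, 6, Cal)}
π[sname, credits, sname2]: project onto (sname, credits, sname2) (1 duplicate(s) eliminated) → {(Bo, 3, Cal), (Cal, 6, Bo), (Cal, 6, Dee), (Cal, 6, Ivy), (Cal, 6, Xia), (Dee, 7, Bo), (Dee, 7, Dee), (Dee, 7, Ivy), (Dee, 7, Xia), (Ivy, 8, Bo), (Ivy, 8, Dee), (Ivy, 8, Xia)}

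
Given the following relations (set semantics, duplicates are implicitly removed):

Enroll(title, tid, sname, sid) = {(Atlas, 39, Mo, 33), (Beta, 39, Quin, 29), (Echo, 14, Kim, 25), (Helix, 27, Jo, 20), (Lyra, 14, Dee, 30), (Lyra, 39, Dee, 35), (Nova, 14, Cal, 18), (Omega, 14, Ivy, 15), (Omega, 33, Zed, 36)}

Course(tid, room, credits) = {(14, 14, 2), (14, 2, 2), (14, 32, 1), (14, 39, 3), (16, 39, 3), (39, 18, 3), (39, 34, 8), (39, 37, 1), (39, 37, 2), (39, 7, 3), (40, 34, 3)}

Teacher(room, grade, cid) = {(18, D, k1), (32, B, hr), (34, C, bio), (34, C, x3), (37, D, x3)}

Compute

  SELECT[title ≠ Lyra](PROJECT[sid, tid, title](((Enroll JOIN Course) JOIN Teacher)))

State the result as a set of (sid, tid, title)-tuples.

Joining Enroll and Course on tid yields {(Atlas, 39, Mo, 33, 18, 3), (Atlas, 39, Mo, 33, 34, 8), (Atlas, 39, Mo, 33, 37, 1), (Atlas, 39, Mo, 33, 37, 2), (Atlas, 39, Mo, 33, 7, 3), (Beta, 39, Quin, 29, 18, 3), (Beta, 39, Quin, 29, 34, 8), (Beta, 39, Quin, 29, 37, 1), (Beta, 39, Quin, 29, 37, 2), (Beta, 39, Quin, 29, 7, 3), (Echo, 14, Kim, 25, 14, 2), (Echo, 14, Kim, 25, 2, 2), (Echo, 14, Kim, 25, 32, 1), (Echo, 14, Kim, 25, 39, 3), (Lyra, 14, Dee, 30, 14, 2), (Lyra, 14, Dee, 30, 2, 2), (Lyra, 14, Dee, 30, 32, 1), (Lyra, 14, Dee, 30, 39, 3), (Lyra, 39, Dee, 35, 18, 3), (Lyra, 39, Dee, 35, 34, 8), (Lyra, 39, Dee, 35, 37, 1), (Lyra, 39, Dee, 35, 37, 2), (Lyra, 39, Dee, 35, 7, 3), (Nova, 14, Cal, 18, 14, 2), (Nova, 14, Cal, 18, 2, 2), (Nova, 14, Cal, 18, 32, 1), (Nova, 14, Cal, 18, 39, 3), (Omega, 14, Ivy, 15, 14, 2), (Omega, 14, Ivy, 15, 2, 2), (Omega, 14, Ivy, 15, 32, 1), (Omega, 14, Ivy, 15, 39, 3)}.
Joining (Enroll JOIN Course) and Teacher on room yields {(Atlas, 39, Mo, 33, 18, 3, D, k1), (Atlas, 39, Mo, 33, 34, 8, C, bio), (Atlas, 39, Mo, 33, 34, 8, C, x3), (Atlas, 39, Mo, 33, 37, 1, D, x3), (Atlas, 39, Mo, 33, 37, 2, D, x3), (Beta, 39, Quin, 29, 18, 3, D, k1), (Beta, 39, Quin, 29, 34, 8, C, bio), (Beta, 39, Quin, 29, 34, 8, C, x3), (Beta, 39, Quin, 29, 37, 1, D, x3), (Beta, 39, Quin, 29, 37, 2, D, x3), (Echo, 14, Kim, 25, 32, 1, B, hr), (Lyra, 14, Dee, 30, 32, 1, B, hr), (Lyra, 39, Dee, 35, 18, 3, D, k1), (Lyra, 39, Dee, 35, 34, 8, C, bio), (Lyra, 39, Dee, 35, 34, 8, C, x3), (Lyra, 39, Dee, 35, 37, 1, D, x3), (Lyra, 39, Dee, 35, 37, 2, D, x3), (Nova, 14, Cal, 18, 32, 1, B, hr), (Omega, 14, Ivy, 15, 32, 1, B, hr)}.
Keep only column(s) sid, tid, title (12 duplicate(s) eliminated): {(15, 14, Omega), (18, 14, Nova), (25, 14, Echo), (29, 39, Beta), (30, 14, Lyra), (33, 39, Atlas), (35, 39, Lyra)}
Selection title ≠ Lyra: {(15, 14, Omega), (18, 14, Nova), (25, 14, Echo), (29, 39, Beta), (33, 39, Atlas)}

{(15, 14, Omega), (18, 14, Nova), (25, 14, Echo), (29, 39, Beta), (33, 39, Atlas)}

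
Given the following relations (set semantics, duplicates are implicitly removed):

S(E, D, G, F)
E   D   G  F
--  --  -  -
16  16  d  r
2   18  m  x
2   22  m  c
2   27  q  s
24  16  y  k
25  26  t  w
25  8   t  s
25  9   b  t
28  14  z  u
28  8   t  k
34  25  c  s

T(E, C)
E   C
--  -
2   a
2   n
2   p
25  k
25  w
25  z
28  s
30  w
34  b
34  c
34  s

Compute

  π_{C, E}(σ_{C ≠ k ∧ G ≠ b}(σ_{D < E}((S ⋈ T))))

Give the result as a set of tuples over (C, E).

{(b, 34), (c, 34), (s, 28), (s, 34), (w, 25), (z, 25)}

Natural join on E: {(2, 18, m, x, a), (2, 18, m, x, n), (2, 18, m, x, p), (2, 22, m, c, a), (2, 22, m, c, n), (2, 22, m, c, p), (2, 27, q, s, a), (2, 27, q, s, n), (2, 27, q, s, p), (25, 26, t, w, k), (25, 26, t, w, w), (25, 26, t, w, z), (25, 8, t, s, k), (25, 8, t, s, w), (25, 8, t, s, z), (25, 9, b, t, k), (25, 9, b, t, w), (25, 9, b, t, z), (28, 14, z, u, s), (28, 8, t, k, s), (34, 25, c, s, b), (34, 25, c, s, c), (34, 25, c, s, s)}
σ[D < E]: keep tuples satisfying D < E → {(25, 8, t, s, k), (25, 8, t, s, w), (25, 8, t, s, z), (25, 9, b, t, k), (25, 9, b, t, w), (25, 9, b, t, z), (28, 14, z, u, s), (28, 8, t, k, s), (34, 25, c, s, b), (34, 25, c, s, c), (34, 25, c, s, s)}
σ[C ≠ k ∧ G ≠ b]: keep tuples satisfying C ≠ k ∧ G ≠ b → {(25, 8, t, s, w), (25, 8, t, s, z), (28, 14, z, u, s), (28, 8, t, k, s), (34, 25, c, s, b), (34, 25, c, s, c), (34, 25, c, s, s)}
π[C, E]: project onto (C, E) (1 duplicate(s) eliminated) → {(b, 34), (c, 34), (s, 28), (s, 34), (w, 25), (z, 25)}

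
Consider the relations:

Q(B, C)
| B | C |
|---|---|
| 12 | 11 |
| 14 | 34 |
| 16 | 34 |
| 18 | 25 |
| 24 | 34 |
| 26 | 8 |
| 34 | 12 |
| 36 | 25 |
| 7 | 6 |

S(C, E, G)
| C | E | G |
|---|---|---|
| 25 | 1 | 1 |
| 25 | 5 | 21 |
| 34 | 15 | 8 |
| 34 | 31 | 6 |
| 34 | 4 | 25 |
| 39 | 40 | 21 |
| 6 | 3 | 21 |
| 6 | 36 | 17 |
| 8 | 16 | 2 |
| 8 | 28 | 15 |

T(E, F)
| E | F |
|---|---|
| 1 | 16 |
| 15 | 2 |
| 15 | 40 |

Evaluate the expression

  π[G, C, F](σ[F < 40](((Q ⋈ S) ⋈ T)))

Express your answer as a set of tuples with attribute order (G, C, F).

{(1, 25, 16), (8, 34, 2)}

Q ⋈ S (natural join on C): {(14, 34, 15, 8), (14, 34, 31, 6), (14, 34, 4, 25), (16, 34, 15, 8), (16, 34, 31, 6), (16, 34, 4, 25), (18, 25, 1, 1), (18, 25, 5, 21), (24, 34, 15, 8), (24, 34, 31, 6), (24, 34, 4, 25), (26, 8, 16, 2), (26, 8, 28, 15), (36, 25, 1, 1), (36, 25, 5, 21), (7, 6, 3, 21), (7, 6, 36, 17)}
(Q ⋈ S) ⋈ T (natural join on E): {(14, 34, 15, 8, 2), (14, 34, 15, 8, 40), (16, 34, 15, 8, 2), (16, 34, 15, 8, 40), (18, 25, 1, 1, 16), (24, 34, 15, 8, 2), (24, 34, 15, 8, 40), (36, 25, 1, 1, 16)}
Selection F < 40: {(14, 34, 15, 8, 2), (16, 34, 15, 8, 2), (18, 25, 1, 1, 16), (24, 34, 15, 8, 2), (36, 25, 1, 1, 16)}
π[G, C, F]: project onto (G, C, F) (3 duplicate(s) eliminated) → {(1, 25, 16), (8, 34, 2)}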